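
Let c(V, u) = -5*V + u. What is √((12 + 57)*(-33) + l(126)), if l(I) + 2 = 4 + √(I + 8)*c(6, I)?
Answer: √(-2275 + 96*√134) ≈ 34.113*I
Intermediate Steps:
c(V, u) = u - 5*V
l(I) = 2 + √(8 + I)*(-30 + I) (l(I) = -2 + (4 + √(I + 8)*(I - 5*6)) = -2 + (4 + √(8 + I)*(I - 30)) = -2 + (4 + √(8 + I)*(-30 + I)) = 2 + √(8 + I)*(-30 + I))
√((12 + 57)*(-33) + l(126)) = √((12 + 57)*(-33) + (2 + √(8 + 126)*(-30 + 126))) = √(69*(-33) + (2 + √134*96)) = √(-2277 + (2 + 96*√134)) = √(-2275 + 96*√134)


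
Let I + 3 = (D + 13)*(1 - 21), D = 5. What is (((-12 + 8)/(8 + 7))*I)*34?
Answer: 16456/5 ≈ 3291.2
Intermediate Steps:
I = -363 (I = -3 + (5 + 13)*(1 - 21) = -3 + 18*(-20) = -3 - 360 = -363)
(((-12 + 8)/(8 + 7))*I)*34 = (((-12 + 8)/(8 + 7))*(-363))*34 = (-4/15*(-363))*34 = (-4*1/15*(-363))*34 = -4/15*(-363)*34 = (484/5)*34 = 16456/5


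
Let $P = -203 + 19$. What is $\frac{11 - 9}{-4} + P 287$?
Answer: $- \frac{105617}{2} \approx -52809.0$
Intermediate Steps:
$P = -184$
$\frac{11 - 9}{-4} + P 287 = \frac{11 - 9}{-4} - 52808 = 2 \left(- \frac{1}{4}\right) - 52808 = - \frac{1}{2} - 52808 = - \frac{105617}{2}$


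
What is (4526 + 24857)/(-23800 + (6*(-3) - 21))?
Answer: -29383/23839 ≈ -1.2326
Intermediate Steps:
(4526 + 24857)/(-23800 + (6*(-3) - 21)) = 29383/(-23800 + (-18 - 21)) = 29383/(-23800 - 39) = 29383/(-23839) = 29383*(-1/23839) = -29383/23839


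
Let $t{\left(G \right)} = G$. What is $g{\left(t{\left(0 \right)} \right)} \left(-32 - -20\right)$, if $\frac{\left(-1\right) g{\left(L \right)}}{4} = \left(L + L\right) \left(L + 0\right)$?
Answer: $0$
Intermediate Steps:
$g{\left(L \right)} = - 8 L^{2}$ ($g{\left(L \right)} = - 4 \left(L + L\right) \left(L + 0\right) = - 4 \cdot 2 L L = - 4 \cdot 2 L^{2} = - 8 L^{2}$)
$g{\left(t{\left(0 \right)} \right)} \left(-32 - -20\right) = - 8 \cdot 0^{2} \left(-32 - -20\right) = \left(-8\right) 0 \left(-32 + \left(-5 + 25\right)\right) = 0 \left(-32 + 20\right) = 0 \left(-12\right) = 0$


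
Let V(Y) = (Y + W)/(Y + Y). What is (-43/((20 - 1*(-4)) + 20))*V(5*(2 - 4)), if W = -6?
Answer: -43/55 ≈ -0.78182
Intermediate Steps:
V(Y) = (-6 + Y)/(2*Y) (V(Y) = (Y - 6)/(Y + Y) = (-6 + Y)/((2*Y)) = (-6 + Y)*(1/(2*Y)) = (-6 + Y)/(2*Y))
(-43/((20 - 1*(-4)) + 20))*V(5*(2 - 4)) = (-43/((20 - 1*(-4)) + 20))*((-6 + 5*(2 - 4))/(2*((5*(2 - 4))))) = (-43/((20 + 4) + 20))*((-6 + 5*(-2))/(2*((5*(-2))))) = (-43/(24 + 20))*((½)*(-6 - 10)/(-10)) = (-43/44)*((½)*(-⅒)*(-16)) = -43*1/44*(⅘) = -43/44*⅘ = -43/55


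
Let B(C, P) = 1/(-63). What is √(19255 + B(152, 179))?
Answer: 2*√2122862/21 ≈ 138.76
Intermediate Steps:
B(C, P) = -1/63
√(19255 + B(152, 179)) = √(19255 - 1/63) = √(1213064/63) = 2*√2122862/21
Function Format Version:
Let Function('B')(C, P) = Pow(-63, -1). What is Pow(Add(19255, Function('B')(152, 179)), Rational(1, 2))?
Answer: Mul(Rational(2, 21), Pow(2122862, Rational(1, 2))) ≈ 138.76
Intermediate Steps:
Function('B')(C, P) = Rational(-1, 63)
Pow(Add(19255, Function('B')(152, 179)), Rational(1, 2)) = Pow(Add(19255, Rational(-1, 63)), Rational(1, 2)) = Pow(Rational(1213064, 63), Rational(1, 2)) = Mul(Rational(2, 21), Pow(2122862, Rational(1, 2)))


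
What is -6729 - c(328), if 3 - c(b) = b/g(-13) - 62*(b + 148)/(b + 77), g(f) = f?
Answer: -35960476/5265 ≈ -6830.1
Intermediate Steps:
c(b) = 3 + b/13 + 62*(148 + b)/(77 + b) (c(b) = 3 - (b/(-13) - 62*(b + 148)/(b + 77)) = 3 - (b*(-1/13) - 62*(148 + b)/(77 + b)) = 3 - (-b/13 - 62*(148 + b)/(77 + b)) = 3 + (b/13 + 62*(148 + b)/(77 + b)) = 3 + b/13 + 62*(148 + b)/(77 + b))
-6729 - c(328) = -6729 - (122291 + 328² + 922*328)/(13*(77 + 328)) = -6729 - (122291 + 107584 + 302416)/(13*405) = -6729 - 532291/(13*405) = -6729 - 1*532291/5265 = -6729 - 532291/5265 = -35960476/5265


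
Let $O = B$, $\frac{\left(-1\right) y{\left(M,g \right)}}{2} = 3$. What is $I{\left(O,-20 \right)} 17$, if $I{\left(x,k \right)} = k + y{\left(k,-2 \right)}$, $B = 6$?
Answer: $-442$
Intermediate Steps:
$y{\left(M,g \right)} = -6$ ($y{\left(M,g \right)} = \left(-2\right) 3 = -6$)
$O = 6$
$I{\left(x,k \right)} = -6 + k$ ($I{\left(x,k \right)} = k - 6 = -6 + k$)
$I{\left(O,-20 \right)} 17 = \left(-6 - 20\right) 17 = \left(-26\right) 17 = -442$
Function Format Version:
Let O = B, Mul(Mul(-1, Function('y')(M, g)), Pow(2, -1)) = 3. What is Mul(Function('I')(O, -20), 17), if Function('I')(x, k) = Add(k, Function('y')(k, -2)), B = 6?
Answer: -442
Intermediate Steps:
Function('y')(M, g) = -6 (Function('y')(M, g) = Mul(-2, 3) = -6)
O = 6
Function('I')(x, k) = Add(-6, k) (Function('I')(x, k) = Add(k, -6) = Add(-6, k))
Mul(Function('I')(O, -20), 17) = Mul(Add(-6, -20), 17) = Mul(-26, 17) = -442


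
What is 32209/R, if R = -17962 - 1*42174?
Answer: -32209/60136 ≈ -0.53560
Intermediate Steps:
R = -60136 (R = -17962 - 42174 = -60136)
32209/R = 32209/(-60136) = 32209*(-1/60136) = -32209/60136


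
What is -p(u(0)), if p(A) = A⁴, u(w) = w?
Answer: 0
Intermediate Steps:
-p(u(0)) = -1*0⁴ = -1*0 = 0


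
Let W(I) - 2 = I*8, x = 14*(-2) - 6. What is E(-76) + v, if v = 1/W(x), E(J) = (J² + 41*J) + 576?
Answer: 873719/270 ≈ 3236.0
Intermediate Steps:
x = -34 (x = -28 - 6 = -34)
E(J) = 576 + J² + 41*J
W(I) = 2 + 8*I (W(I) = 2 + I*8 = 2 + 8*I)
v = -1/270 (v = 1/(2 + 8*(-34)) = 1/(2 - 272) = 1/(-270) = -1/270 ≈ -0.0037037)
E(-76) + v = (576 + (-76)² + 41*(-76)) - 1/270 = (576 + 5776 - 3116) - 1/270 = 3236 - 1/270 = 873719/270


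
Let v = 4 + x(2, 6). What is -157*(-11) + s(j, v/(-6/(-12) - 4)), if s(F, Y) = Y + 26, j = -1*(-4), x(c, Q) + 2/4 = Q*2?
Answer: 12240/7 ≈ 1748.6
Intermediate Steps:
x(c, Q) = -1/2 + 2*Q (x(c, Q) = -1/2 + Q*2 = -1/2 + 2*Q)
j = 4
v = 31/2 (v = 4 + (-1/2 + 2*6) = 4 + (-1/2 + 12) = 4 + 23/2 = 31/2 ≈ 15.500)
s(F, Y) = 26 + Y
-157*(-11) + s(j, v/(-6/(-12) - 4)) = -157*(-11) + (26 + 31/(2*(-6/(-12) - 4))) = 1727 + (26 + 31/(2*(-6*(-1/12) - 4))) = 1727 + (26 + 31/(2*(1/2 - 4))) = 1727 + (26 + 31/(2*(-7/2))) = 1727 + (26 + (31/2)*(-2/7)) = 1727 + (26 - 31/7) = 1727 + 151/7 = 12240/7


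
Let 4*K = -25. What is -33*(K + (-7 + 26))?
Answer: -1683/4 ≈ -420.75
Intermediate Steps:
K = -25/4 (K = (¼)*(-25) = -25/4 ≈ -6.2500)
-33*(K + (-7 + 26)) = -33*(-25/4 + (-7 + 26)) = -33*(-25/4 + 19) = -33*51/4 = -1683/4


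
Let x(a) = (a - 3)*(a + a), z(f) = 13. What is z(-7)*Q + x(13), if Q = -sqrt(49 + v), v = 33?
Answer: 260 - 13*sqrt(82) ≈ 142.28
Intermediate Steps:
x(a) = 2*a*(-3 + a) (x(a) = (-3 + a)*(2*a) = 2*a*(-3 + a))
Q = -sqrt(82) (Q = -sqrt(49 + 33) = -sqrt(82) ≈ -9.0554)
z(-7)*Q + x(13) = 13*(-sqrt(82)) + 2*13*(-3 + 13) = -13*sqrt(82) + 2*13*10 = -13*sqrt(82) + 260 = 260 - 13*sqrt(82)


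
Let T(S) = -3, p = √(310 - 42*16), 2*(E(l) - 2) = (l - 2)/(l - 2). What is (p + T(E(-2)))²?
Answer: (3 - I*√362)² ≈ -353.0 - 114.16*I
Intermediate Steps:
E(l) = 5/2 (E(l) = 2 + ((l - 2)/(l - 2))/2 = 2 + ((-2 + l)/(-2 + l))/2 = 2 + (½)*1 = 2 + ½ = 5/2)
p = I*√362 (p = √(310 - 672) = √(-362) = I*√362 ≈ 19.026*I)
(p + T(E(-2)))² = (I*√362 - 3)² = (-3 + I*√362)²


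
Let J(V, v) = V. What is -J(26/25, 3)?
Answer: -26/25 ≈ -1.0400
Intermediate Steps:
-J(26/25, 3) = -26/25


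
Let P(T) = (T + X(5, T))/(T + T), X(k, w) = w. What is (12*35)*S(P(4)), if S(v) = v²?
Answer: 420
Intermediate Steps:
P(T) = 1 (P(T) = (T + T)/(T + T) = (2*T)/((2*T)) = (2*T)*(1/(2*T)) = 1)
(12*35)*S(P(4)) = (12*35)*1² = 420*1 = 420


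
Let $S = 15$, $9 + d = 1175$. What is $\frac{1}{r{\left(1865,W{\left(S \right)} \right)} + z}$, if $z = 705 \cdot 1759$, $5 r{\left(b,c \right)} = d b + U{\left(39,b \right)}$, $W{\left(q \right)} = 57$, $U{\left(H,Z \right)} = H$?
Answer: $\frac{5}{8375104} \approx 5.9701 \cdot 10^{-7}$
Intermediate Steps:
$d = 1166$ ($d = -9 + 1175 = 1166$)
$r{\left(b,c \right)} = \frac{39}{5} + \frac{1166 b}{5}$ ($r{\left(b,c \right)} = \frac{1166 b + 39}{5} = \frac{39 + 1166 b}{5} = \frac{39}{5} + \frac{1166 b}{5}$)
$z = 1240095$
$\frac{1}{r{\left(1865,W{\left(S \right)} \right)} + z} = \frac{1}{\left(\frac{39}{5} + \frac{1166}{5} \cdot 1865\right) + 1240095} = \frac{1}{\left(\frac{39}{5} + 434918\right) + 1240095} = \frac{1}{\frac{2174629}{5} + 1240095} = \frac{1}{\frac{8375104}{5}} = \frac{5}{8375104}$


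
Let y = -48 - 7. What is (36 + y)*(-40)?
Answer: 760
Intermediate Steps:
y = -55
(36 + y)*(-40) = (36 - 55)*(-40) = -19*(-40) = 760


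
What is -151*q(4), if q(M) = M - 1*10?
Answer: 906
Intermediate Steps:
q(M) = -10 + M (q(M) = M - 10 = -10 + M)
-151*q(4) = -151*(-10 + 4) = -151*(-6) = 906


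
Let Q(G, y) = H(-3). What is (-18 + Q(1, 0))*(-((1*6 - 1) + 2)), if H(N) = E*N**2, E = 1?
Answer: 63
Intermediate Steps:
H(N) = N**2 (H(N) = 1*N**2 = N**2)
Q(G, y) = 9 (Q(G, y) = (-3)**2 = 9)
(-18 + Q(1, 0))*(-((1*6 - 1) + 2)) = (-18 + 9)*(-((1*6 - 1) + 2)) = -(-9)*((6 - 1) + 2) = -(-9)*(5 + 2) = -(-9)*7 = -9*(-7) = 63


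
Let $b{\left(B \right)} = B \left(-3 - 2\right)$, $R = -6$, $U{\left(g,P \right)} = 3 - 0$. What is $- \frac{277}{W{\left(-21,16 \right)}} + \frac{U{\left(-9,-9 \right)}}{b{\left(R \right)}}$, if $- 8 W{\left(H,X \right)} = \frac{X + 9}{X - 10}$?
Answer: $\frac{26597}{50} \approx 531.94$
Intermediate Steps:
$U{\left(g,P \right)} = 3$ ($U{\left(g,P \right)} = 3 + 0 = 3$)
$W{\left(H,X \right)} = - \frac{9 + X}{8 \left(-10 + X\right)}$ ($W{\left(H,X \right)} = - \frac{\left(X + 9\right) \frac{1}{X - 10}}{8} = - \frac{\left(9 + X\right) \frac{1}{-10 + X}}{8} = - \frac{\frac{1}{-10 + X} \left(9 + X\right)}{8} = - \frac{9 + X}{8 \left(-10 + X\right)}$)
$b{\left(B \right)} = - 5 B$ ($b{\left(B \right)} = B \left(-5\right) = - 5 B$)
$- \frac{277}{W{\left(-21,16 \right)}} + \frac{U{\left(-9,-9 \right)}}{b{\left(R \right)}} = - \frac{277}{\frac{1}{8} \frac{1}{-10 + 16} \left(-9 - 16\right)} + \frac{3}{\left(-5\right) \left(-6\right)} = - \frac{277}{\frac{1}{8} \cdot \frac{1}{6} \left(-9 - 16\right)} + \frac{3}{30} = - \frac{277}{\frac{1}{8} \cdot \frac{1}{6} \left(-25\right)} + 3 \cdot \frac{1}{30} = - \frac{277}{- \frac{25}{48}} + \frac{1}{10} = \left(-277\right) \left(- \frac{48}{25}\right) + \frac{1}{10} = \frac{13296}{25} + \frac{1}{10} = \frac{26597}{50}$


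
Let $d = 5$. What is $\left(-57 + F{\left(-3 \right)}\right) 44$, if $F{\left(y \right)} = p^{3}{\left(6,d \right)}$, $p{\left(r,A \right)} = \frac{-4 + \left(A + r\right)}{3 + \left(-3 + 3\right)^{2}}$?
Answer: $- \frac{52624}{27} \approx -1949.0$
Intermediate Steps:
$p{\left(r,A \right)} = - \frac{4}{3} + \frac{A}{3} + \frac{r}{3}$ ($p{\left(r,A \right)} = \frac{-4 + A + r}{3 + 0^{2}} = \frac{-4 + A + r}{3 + 0} = \frac{-4 + A + r}{3} = \left(-4 + A + r\right) \frac{1}{3} = - \frac{4}{3} + \frac{A}{3} + \frac{r}{3}$)
$F{\left(y \right)} = \frac{343}{27}$ ($F{\left(y \right)} = \left(- \frac{4}{3} + \frac{1}{3} \cdot 5 + \frac{1}{3} \cdot 6\right)^{3} = \left(- \frac{4}{3} + \frac{5}{3} + 2\right)^{3} = \left(\frac{7}{3}\right)^{3} = \frac{343}{27}$)
$\left(-57 + F{\left(-3 \right)}\right) 44 = \left(-57 + \frac{343}{27}\right) 44 = \left(- \frac{1196}{27}\right) 44 = - \frac{52624}{27}$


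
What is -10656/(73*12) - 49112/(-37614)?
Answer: -14908028/1372911 ≈ -10.859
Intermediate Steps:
-10656/(73*12) - 49112/(-37614) = -10656/876 - 49112*(-1/37614) = -10656*1/876 + 24556/18807 = -888/73 + 24556/18807 = -14908028/1372911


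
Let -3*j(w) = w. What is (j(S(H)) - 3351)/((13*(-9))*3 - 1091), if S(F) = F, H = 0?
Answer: 3351/1442 ≈ 2.3239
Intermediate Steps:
j(w) = -w/3
(j(S(H)) - 3351)/((13*(-9))*3 - 1091) = (-⅓*0 - 3351)/((13*(-9))*3 - 1091) = (0 - 3351)/(-117*3 - 1091) = -3351/(-351 - 1091) = -3351/(-1442) = -3351*(-1/1442) = 3351/1442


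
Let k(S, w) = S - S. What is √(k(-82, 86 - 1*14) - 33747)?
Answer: I*√33747 ≈ 183.7*I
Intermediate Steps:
k(S, w) = 0
√(k(-82, 86 - 1*14) - 33747) = √(0 - 33747) = √(-33747) = I*√33747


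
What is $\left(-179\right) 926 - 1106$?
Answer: $-166860$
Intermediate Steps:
$\left(-179\right) 926 - 1106 = -165754 - 1106 = -166860$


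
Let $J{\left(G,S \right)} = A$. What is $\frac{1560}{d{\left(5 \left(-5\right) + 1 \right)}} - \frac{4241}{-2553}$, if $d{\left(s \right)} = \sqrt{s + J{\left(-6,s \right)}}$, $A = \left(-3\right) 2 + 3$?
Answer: $\frac{4241}{2553} - \frac{520 i \sqrt{3}}{3} \approx 1.6612 - 300.22 i$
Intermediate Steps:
$A = -3$ ($A = -6 + 3 = -3$)
$J{\left(G,S \right)} = -3$
$d{\left(s \right)} = \sqrt{-3 + s}$ ($d{\left(s \right)} = \sqrt{s - 3} = \sqrt{-3 + s}$)
$\frac{1560}{d{\left(5 \left(-5\right) + 1 \right)}} - \frac{4241}{-2553} = \frac{1560}{\sqrt{-3 + \left(5 \left(-5\right) + 1\right)}} - \frac{4241}{-2553} = \frac{1560}{\sqrt{-3 + \left(-25 + 1\right)}} - - \frac{4241}{2553} = \frac{1560}{\sqrt{-3 - 24}} + \frac{4241}{2553} = \frac{1560}{\sqrt{-27}} + \frac{4241}{2553} = \frac{1560}{3 i \sqrt{3}} + \frac{4241}{2553} = 1560 \left(- \frac{i \sqrt{3}}{9}\right) + \frac{4241}{2553} = - \frac{520 i \sqrt{3}}{3} + \frac{4241}{2553} = \frac{4241}{2553} - \frac{520 i \sqrt{3}}{3}$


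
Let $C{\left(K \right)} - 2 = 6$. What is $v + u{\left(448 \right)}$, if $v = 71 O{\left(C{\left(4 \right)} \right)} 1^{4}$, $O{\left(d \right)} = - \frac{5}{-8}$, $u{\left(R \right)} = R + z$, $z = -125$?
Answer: $\frac{2939}{8} \approx 367.38$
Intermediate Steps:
$C{\left(K \right)} = 8$ ($C{\left(K \right)} = 2 + 6 = 8$)
$u{\left(R \right)} = -125 + R$ ($u{\left(R \right)} = R - 125 = -125 + R$)
$O{\left(d \right)} = \frac{5}{8}$ ($O{\left(d \right)} = \left(-5\right) \left(- \frac{1}{8}\right) = \frac{5}{8}$)
$v = \frac{355}{8}$ ($v = 71 \cdot \frac{5}{8} \cdot 1^{4} = \frac{355}{8} \cdot 1 = \frac{355}{8} \approx 44.375$)
$v + u{\left(448 \right)} = \frac{355}{8} + \left(-125 + 448\right) = \frac{355}{8} + 323 = \frac{2939}{8}$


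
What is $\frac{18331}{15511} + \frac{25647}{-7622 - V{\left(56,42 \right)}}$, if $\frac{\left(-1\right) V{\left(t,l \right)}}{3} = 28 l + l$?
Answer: $- \frac{325073209}{61547648} \approx -5.2817$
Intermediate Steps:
$V{\left(t,l \right)} = - 87 l$ ($V{\left(t,l \right)} = - 3 \left(28 l + l\right) = - 3 \cdot 29 l = - 87 l$)
$\frac{18331}{15511} + \frac{25647}{-7622 - V{\left(56,42 \right)}} = \frac{18331}{15511} + \frac{25647}{-7622 - \left(-87\right) 42} = 18331 \cdot \frac{1}{15511} + \frac{25647}{-7622 - -3654} = \frac{18331}{15511} + \frac{25647}{-7622 + 3654} = \frac{18331}{15511} + \frac{25647}{-3968} = \frac{18331}{15511} + 25647 \left(- \frac{1}{3968}\right) = \frac{18331}{15511} - \frac{25647}{3968} = - \frac{325073209}{61547648}$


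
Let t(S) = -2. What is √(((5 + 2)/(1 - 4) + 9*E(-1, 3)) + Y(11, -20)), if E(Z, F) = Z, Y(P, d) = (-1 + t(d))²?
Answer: I*√21/3 ≈ 1.5275*I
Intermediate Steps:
Y(P, d) = 9 (Y(P, d) = (-1 - 2)² = (-3)² = 9)
√(((5 + 2)/(1 - 4) + 9*E(-1, 3)) + Y(11, -20)) = √(((5 + 2)/(1 - 4) + 9*(-1)) + 9) = √((7/(-3) - 9) + 9) = √((7*(-⅓) - 9) + 9) = √((-7/3 - 9) + 9) = √(-34/3 + 9) = √(-7/3) = I*√21/3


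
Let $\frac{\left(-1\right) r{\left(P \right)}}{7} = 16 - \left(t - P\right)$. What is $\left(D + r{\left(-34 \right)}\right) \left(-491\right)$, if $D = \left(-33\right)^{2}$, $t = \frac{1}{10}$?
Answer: $- \frac{5969087}{10} \approx -5.9691 \cdot 10^{5}$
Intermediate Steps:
$t = \frac{1}{10} \approx 0.1$
$D = 1089$
$r{\left(P \right)} = - \frac{1113}{10} - 7 P$ ($r{\left(P \right)} = - 7 \left(16 - \left(\frac{1}{10} - P\right)\right) = - 7 \left(16 + \left(- \frac{1}{10} + P\right)\right) = - 7 \left(\frac{159}{10} + P\right) = - \frac{1113}{10} - 7 P$)
$\left(D + r{\left(-34 \right)}\right) \left(-491\right) = \left(1089 - - \frac{1267}{10}\right) \left(-491\right) = \left(1089 + \left(- \frac{1113}{10} + 238\right)\right) \left(-491\right) = \left(1089 + \frac{1267}{10}\right) \left(-491\right) = \frac{12157}{10} \left(-491\right) = - \frac{5969087}{10}$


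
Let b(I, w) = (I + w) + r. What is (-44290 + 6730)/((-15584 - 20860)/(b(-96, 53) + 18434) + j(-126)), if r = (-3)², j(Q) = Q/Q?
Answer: 172776000/4511 ≈ 38301.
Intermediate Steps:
j(Q) = 1
r = 9
b(I, w) = 9 + I + w (b(I, w) = (I + w) + 9 = 9 + I + w)
(-44290 + 6730)/((-15584 - 20860)/(b(-96, 53) + 18434) + j(-126)) = (-44290 + 6730)/((-15584 - 20860)/((9 - 96 + 53) + 18434) + 1) = -37560/(-36444/(-34 + 18434) + 1) = -37560/(-36444/18400 + 1) = -37560/(-36444*1/18400 + 1) = -37560/(-9111/4600 + 1) = -37560/(-4511/4600) = -37560*(-4600/4511) = 172776000/4511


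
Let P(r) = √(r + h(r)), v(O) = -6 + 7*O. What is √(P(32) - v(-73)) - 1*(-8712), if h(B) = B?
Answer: 8712 + 5*√21 ≈ 8734.9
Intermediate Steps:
P(r) = √2*√r (P(r) = √(r + r) = √(2*r) = √2*√r)
√(P(32) - v(-73)) - 1*(-8712) = √(√2*√32 - (-6 + 7*(-73))) - 1*(-8712) = √(√2*(4*√2) - (-6 - 511)) + 8712 = √(8 - 1*(-517)) + 8712 = √(8 + 517) + 8712 = √525 + 8712 = 5*√21 + 8712 = 8712 + 5*√21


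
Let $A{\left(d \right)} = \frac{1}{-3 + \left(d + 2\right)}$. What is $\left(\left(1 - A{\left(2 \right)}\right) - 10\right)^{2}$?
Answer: $100$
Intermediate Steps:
$A{\left(d \right)} = \frac{1}{-1 + d}$ ($A{\left(d \right)} = \frac{1}{-3 + \left(2 + d\right)} = \frac{1}{-1 + d}$)
$\left(\left(1 - A{\left(2 \right)}\right) - 10\right)^{2} = \left(\left(1 - \frac{1}{-1 + 2}\right) - 10\right)^{2} = \left(\left(1 - 1^{-1}\right) - 10\right)^{2} = \left(\left(1 - 1\right) - 10\right)^{2} = \left(0 - 10\right)^{2} = \left(-10\right)^{2} = 100$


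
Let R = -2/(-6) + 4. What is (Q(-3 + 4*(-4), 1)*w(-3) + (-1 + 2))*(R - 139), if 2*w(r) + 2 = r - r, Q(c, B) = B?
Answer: 0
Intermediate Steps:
w(r) = -1 (w(r) = -1 + (r - r)/2 = -1 + (½)*0 = -1 + 0 = -1)
R = 13/3 (R = -2*(-⅙) + 4 = ⅓ + 4 = 13/3 ≈ 4.3333)
(Q(-3 + 4*(-4), 1)*w(-3) + (-1 + 2))*(R - 139) = (1*(-1) + (-1 + 2))*(13/3 - 139) = (-1 + 1)*(-404/3) = 0*(-404/3) = 0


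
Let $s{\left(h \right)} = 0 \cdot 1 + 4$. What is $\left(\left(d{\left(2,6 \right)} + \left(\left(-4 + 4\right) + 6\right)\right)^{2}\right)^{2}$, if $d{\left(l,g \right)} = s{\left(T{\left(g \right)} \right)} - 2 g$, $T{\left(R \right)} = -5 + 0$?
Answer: $16$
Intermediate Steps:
$T{\left(R \right)} = -5$
$s{\left(h \right)} = 4$ ($s{\left(h \right)} = 0 + 4 = 4$)
$d{\left(l,g \right)} = 4 - 2 g$
$\left(\left(d{\left(2,6 \right)} + \left(\left(-4 + 4\right) + 6\right)\right)^{2}\right)^{2} = \left(\left(\left(4 - 12\right) + \left(\left(-4 + 4\right) + 6\right)\right)^{2}\right)^{2} = \left(\left(\left(4 - 12\right) + \left(0 + 6\right)\right)^{2}\right)^{2} = \left(\left(-8 + 6\right)^{2}\right)^{2} = \left(\left(-2\right)^{2}\right)^{2} = 4^{2} = 16$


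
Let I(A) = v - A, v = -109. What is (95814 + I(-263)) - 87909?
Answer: 8059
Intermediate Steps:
I(A) = -109 - A
(95814 + I(-263)) - 87909 = (95814 + (-109 - 1*(-263))) - 87909 = (95814 + (-109 + 263)) - 87909 = (95814 + 154) - 87909 = 95968 - 87909 = 8059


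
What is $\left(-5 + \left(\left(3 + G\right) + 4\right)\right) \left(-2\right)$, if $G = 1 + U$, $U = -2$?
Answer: $-2$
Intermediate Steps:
$G = -1$ ($G = 1 - 2 = -1$)
$\left(-5 + \left(\left(3 + G\right) + 4\right)\right) \left(-2\right) = \left(-5 + \left(\left(3 - 1\right) + 4\right)\right) \left(-2\right) = \left(-5 + \left(2 + 4\right)\right) \left(-2\right) = \left(-5 + 6\right) \left(-2\right) = 1 \left(-2\right) = -2$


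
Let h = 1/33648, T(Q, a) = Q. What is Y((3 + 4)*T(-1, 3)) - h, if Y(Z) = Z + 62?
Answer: 1850639/33648 ≈ 55.000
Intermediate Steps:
h = 1/33648 ≈ 2.9719e-5
Y(Z) = 62 + Z
Y((3 + 4)*T(-1, 3)) - h = (62 + (3 + 4)*(-1)) - 1*1/33648 = (62 + 7*(-1)) - 1/33648 = (62 - 7) - 1/33648 = 55 - 1/33648 = 1850639/33648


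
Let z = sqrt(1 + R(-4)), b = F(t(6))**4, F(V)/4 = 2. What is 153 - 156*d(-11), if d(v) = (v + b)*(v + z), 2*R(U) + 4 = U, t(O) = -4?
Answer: 7010013 - 637260*I*sqrt(3) ≈ 7.01e+6 - 1.1038e+6*I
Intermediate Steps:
F(V) = 8 (F(V) = 4*2 = 8)
R(U) = -2 + U/2
b = 4096 (b = 8**4 = 4096)
z = I*sqrt(3) (z = sqrt(1 + (-2 + (1/2)*(-4))) = sqrt(1 + (-2 - 2)) = sqrt(1 - 4) = sqrt(-3) = I*sqrt(3) ≈ 1.732*I)
d(v) = (4096 + v)*(v + I*sqrt(3)) (d(v) = (v + 4096)*(v + I*sqrt(3)) = (4096 + v)*(v + I*sqrt(3)))
153 - 156*d(-11) = 153 - 156*((-11)**2 + 4096*(-11) + 4096*I*sqrt(3) + I*(-11)*sqrt(3)) = 153 - 156*(121 - 45056 + 4096*I*sqrt(3) - 11*I*sqrt(3)) = 153 - 156*(-44935 + 4085*I*sqrt(3)) = 153 + (7009860 - 637260*I*sqrt(3)) = 7010013 - 637260*I*sqrt(3)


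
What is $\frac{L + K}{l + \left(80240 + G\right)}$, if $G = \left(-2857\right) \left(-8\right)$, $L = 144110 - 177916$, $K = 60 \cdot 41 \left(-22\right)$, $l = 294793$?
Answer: $- \frac{87926}{397889} \approx -0.22098$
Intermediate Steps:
$K = -54120$ ($K = 2460 \left(-22\right) = -54120$)
$L = -33806$ ($L = 144110 - 177916 = -33806$)
$G = 22856$
$\frac{L + K}{l + \left(80240 + G\right)} = \frac{-33806 - 54120}{294793 + \left(80240 + 22856\right)} = - \frac{87926}{294793 + 103096} = - \frac{87926}{397889}$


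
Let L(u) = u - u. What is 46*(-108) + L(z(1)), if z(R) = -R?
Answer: -4968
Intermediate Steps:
L(u) = 0
46*(-108) + L(z(1)) = 46*(-108) + 0 = -4968 + 0 = -4968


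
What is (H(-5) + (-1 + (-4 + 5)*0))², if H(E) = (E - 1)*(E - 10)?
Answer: 7921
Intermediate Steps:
H(E) = (-1 + E)*(-10 + E)
(H(-5) + (-1 + (-4 + 5)*0))² = ((10 + (-5)² - 11*(-5)) + (-1 + (-4 + 5)*0))² = ((10 + 25 + 55) + (-1 + 1*0))² = (90 + (-1 + 0))² = (90 - 1)² = 89² = 7921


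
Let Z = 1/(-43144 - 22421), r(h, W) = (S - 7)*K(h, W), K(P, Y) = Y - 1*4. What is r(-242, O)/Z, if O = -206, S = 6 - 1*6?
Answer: -96380550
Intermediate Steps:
K(P, Y) = -4 + Y (K(P, Y) = Y - 4 = -4 + Y)
S = 0 (S = 6 - 6 = 0)
r(h, W) = 28 - 7*W (r(h, W) = (0 - 7)*(-4 + W) = -7*(-4 + W) = 28 - 7*W)
Z = -1/65565 (Z = 1/(-65565) = -1/65565 ≈ -1.5252e-5)
r(-242, O)/Z = (28 - 7*(-206))/(-1/65565) = (28 + 1442)*(-65565) = 1470*(-65565) = -96380550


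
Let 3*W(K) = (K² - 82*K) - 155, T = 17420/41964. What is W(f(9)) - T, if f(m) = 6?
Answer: -54898/269 ≈ -204.08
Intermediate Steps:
T = 335/807 (T = 17420*(1/41964) = 335/807 ≈ 0.41512)
W(K) = -155/3 - 82*K/3 + K²/3 (W(K) = ((K² - 82*K) - 155)/3 = (-155 + K² - 82*K)/3 = -155/3 - 82*K/3 + K²/3)
W(f(9)) - T = (-155/3 - 82/3*6 + (⅓)*6²) - 1*335/807 = (-155/3 - 164 + (⅓)*36) - 335/807 = (-155/3 - 164 + 12) - 335/807 = -611/3 - 335/807 = -54898/269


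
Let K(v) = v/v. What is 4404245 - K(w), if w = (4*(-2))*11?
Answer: 4404244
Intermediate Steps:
w = -88 (w = -8*11 = -88)
K(v) = 1
4404245 - K(w) = 4404245 - 1*1 = 4404245 - 1 = 4404244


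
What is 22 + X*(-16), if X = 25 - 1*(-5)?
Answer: -458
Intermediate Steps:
X = 30 (X = 25 + 5 = 30)
22 + X*(-16) = 22 + 30*(-16) = 22 - 480 = -458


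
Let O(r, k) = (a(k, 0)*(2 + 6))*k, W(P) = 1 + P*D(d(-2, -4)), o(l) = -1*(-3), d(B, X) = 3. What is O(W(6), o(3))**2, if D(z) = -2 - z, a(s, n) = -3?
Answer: 5184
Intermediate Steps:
o(l) = 3
W(P) = 1 - 5*P (W(P) = 1 + P*(-2 - 1*3) = 1 + P*(-2 - 3) = 1 + P*(-5) = 1 - 5*P)
O(r, k) = -24*k (O(r, k) = (-3*(2 + 6))*k = (-3*8)*k = -24*k)
O(W(6), o(3))**2 = (-24*3)**2 = (-72)**2 = 5184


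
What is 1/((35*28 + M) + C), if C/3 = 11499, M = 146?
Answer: 1/35623 ≈ 2.8072e-5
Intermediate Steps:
C = 34497 (C = 3*11499 = 34497)
1/((35*28 + M) + C) = 1/((35*28 + 146) + 34497) = 1/((980 + 146) + 34497) = 1/(1126 + 34497) = 1/35623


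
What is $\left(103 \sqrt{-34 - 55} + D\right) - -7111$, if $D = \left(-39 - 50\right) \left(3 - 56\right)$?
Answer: $11828 + 103 i \sqrt{89} \approx 11828.0 + 971.7 i$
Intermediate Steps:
$D = 4717$ ($D = \left(-39 - 50\right) \left(-53\right) = \left(-89\right) \left(-53\right) = 4717$)
$\left(103 \sqrt{-34 - 55} + D\right) - -7111 = \left(103 \sqrt{-34 - 55} + 4717\right) - -7111 = \left(103 \sqrt{-89} + 4717\right) + 7111 = \left(103 i \sqrt{89} + 4717\right) + 7111 = \left(4717 + 103 i \sqrt{89}\right) + 7111 = 11828 + 103 i \sqrt{89}$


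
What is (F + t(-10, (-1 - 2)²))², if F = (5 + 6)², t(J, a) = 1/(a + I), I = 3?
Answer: 2111209/144 ≈ 14661.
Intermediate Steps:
t(J, a) = 1/(3 + a) (t(J, a) = 1/(a + 3) = 1/(3 + a))
F = 121 (F = 11² = 121)
(F + t(-10, (-1 - 2)²))² = (121 + 1/(3 + (-1 - 2)²))² = (121 + 1/(3 + (-3)²))² = (121 + 1/(3 + 9))² = (121 + 1/12)² = (1453/12)² = 2111209/144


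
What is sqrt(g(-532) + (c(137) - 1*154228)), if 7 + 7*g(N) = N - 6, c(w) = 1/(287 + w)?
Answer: I*sqrt(339820994534)/1484 ≈ 392.82*I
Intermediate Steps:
g(N) = -13/7 + N/7 (g(N) = -1 + (N - 6)/7 = -1 + (-6 + N)/7 = -1 + (-6/7 + N/7) = -13/7 + N/7)
sqrt(g(-532) + (c(137) - 1*154228)) = sqrt((-13/7 + (1/7)*(-532)) + (1/(287 + 137) - 1*154228)) = sqrt((-13/7 - 76) + (1/424 - 154228)) = sqrt(-545/7 + (1/424 - 154228)) = sqrt(-545/7 - 65392671/424) = sqrt(-457979777/2968) = I*sqrt(339820994534)/1484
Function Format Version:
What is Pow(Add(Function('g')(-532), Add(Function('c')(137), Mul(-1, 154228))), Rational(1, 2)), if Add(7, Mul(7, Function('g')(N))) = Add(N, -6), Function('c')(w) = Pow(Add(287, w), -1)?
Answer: Mul(Rational(1, 1484), I, Pow(339820994534, Rational(1, 2))) ≈ Mul(392.82, I)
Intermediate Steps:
Function('g')(N) = Add(Rational(-13, 7), Mul(Rational(1, 7), N)) (Function('g')(N) = Add(-1, Mul(Rational(1, 7), Add(N, -6))) = Add(-1, Mul(Rational(1, 7), Add(-6, N))) = Add(-1, Add(Rational(-6, 7), Mul(Rational(1, 7), N))) = Add(Rational(-13, 7), Mul(Rational(1, 7), N)))
Pow(Add(Function('g')(-532), Add(Function('c')(137), Mul(-1, 154228))), Rational(1, 2)) = Pow(Add(Add(Rational(-13, 7), Mul(Rational(1, 7), -532)), Add(Pow(Add(287, 137), -1), Mul(-1, 154228))), Rational(1, 2)) = Pow(Add(Add(Rational(-13, 7), -76), Add(Pow(424, -1), -154228)), Rational(1, 2)) = Pow(Add(Rational(-545, 7), Add(Rational(1, 424), -154228)), Rational(1, 2)) = Pow(Add(Rational(-545, 7), Rational(-65392671, 424)), Rational(1, 2)) = Pow(Rational(-457979777, 2968), Rational(1, 2)) = Mul(Rational(1, 1484), I, Pow(339820994534, Rational(1, 2)))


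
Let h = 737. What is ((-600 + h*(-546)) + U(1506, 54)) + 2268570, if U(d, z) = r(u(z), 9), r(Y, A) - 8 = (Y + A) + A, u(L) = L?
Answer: 1865648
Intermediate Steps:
r(Y, A) = 8 + Y + 2*A (r(Y, A) = 8 + ((Y + A) + A) = 8 + ((A + Y) + A) = 8 + (Y + 2*A) = 8 + Y + 2*A)
U(d, z) = 26 + z (U(d, z) = 8 + z + 2*9 = 8 + z + 18 = 26 + z)
((-600 + h*(-546)) + U(1506, 54)) + 2268570 = ((-600 + 737*(-546)) + (26 + 54)) + 2268570 = ((-600 - 402402) + 80) + 2268570 = (-403002 + 80) + 2268570 = -402922 + 2268570 = 1865648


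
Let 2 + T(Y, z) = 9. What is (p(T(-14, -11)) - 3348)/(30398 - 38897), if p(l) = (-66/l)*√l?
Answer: 1116/2833 + 22*√7/19831 ≈ 0.39686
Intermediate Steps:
T(Y, z) = 7 (T(Y, z) = -2 + 9 = 7)
p(l) = -66/√l
(p(T(-14, -11)) - 3348)/(30398 - 38897) = (-66*√7/7 - 3348)/(30398 - 38897) = (-66*√7/7 - 3348)/(-8499) = (-66*√7/7 - 3348)*(-1/8499) = (-3348 - 66*√7/7)*(-1/8499) = 1116/2833 + 22*√7/19831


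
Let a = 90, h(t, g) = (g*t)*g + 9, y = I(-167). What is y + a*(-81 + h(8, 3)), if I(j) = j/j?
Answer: 1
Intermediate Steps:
I(j) = 1
y = 1
h(t, g) = 9 + t*g² (h(t, g) = t*g² + 9 = 9 + t*g²)
y + a*(-81 + h(8, 3)) = 1 + 90*(-81 + (9 + 8*3²)) = 1 + 90*(-81 + (9 + 8*9)) = 1 + 90*(-81 + (9 + 72)) = 1 + 90*(-81 + 81) = 1 + 90*0 = 1 + 0 = 1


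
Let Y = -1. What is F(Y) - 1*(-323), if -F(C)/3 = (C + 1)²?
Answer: 323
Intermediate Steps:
F(C) = -3*(1 + C)² (F(C) = -3*(C + 1)² = -3*(1 + C)²)
F(Y) - 1*(-323) = -3*(1 - 1)² - 1*(-323) = -3*0² + 323 = -3*0 + 323 = 0 + 323 = 323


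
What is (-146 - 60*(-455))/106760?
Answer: 13577/53380 ≈ 0.25435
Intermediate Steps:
(-146 - 60*(-455))/106760 = (-146 + 27300)*(1/106760) = 27154*(1/106760) = 13577/53380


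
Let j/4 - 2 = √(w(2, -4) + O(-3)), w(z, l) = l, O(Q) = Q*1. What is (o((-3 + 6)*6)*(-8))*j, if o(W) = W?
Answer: -1152 - 576*I*√7 ≈ -1152.0 - 1524.0*I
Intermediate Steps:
O(Q) = Q
j = 8 + 4*I*√7 (j = 8 + 4*√(-4 - 3) = 8 + 4*√(-7) = 8 + 4*(I*√7) = 8 + 4*I*√7 ≈ 8.0 + 10.583*I)
(o((-3 + 6)*6)*(-8))*j = (((-3 + 6)*6)*(-8))*(8 + 4*I*√7) = ((3*6)*(-8))*(8 + 4*I*√7) = (18*(-8))*(8 + 4*I*√7) = -144*(8 + 4*I*√7) = -1152 - 576*I*√7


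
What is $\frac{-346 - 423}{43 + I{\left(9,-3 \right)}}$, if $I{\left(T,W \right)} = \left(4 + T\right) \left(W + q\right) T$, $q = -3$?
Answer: $\frac{769}{659} \approx 1.1669$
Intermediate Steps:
$I{\left(T,W \right)} = T \left(-3 + W\right) \left(4 + T\right)$ ($I{\left(T,W \right)} = \left(4 + T\right) \left(W - 3\right) T = \left(4 + T\right) \left(-3 + W\right) T = \left(-3 + W\right) \left(4 + T\right) T = T \left(-3 + W\right) \left(4 + T\right)$)
$\frac{-346 - 423}{43 + I{\left(9,-3 \right)}} = \frac{-346 - 423}{43 + 9 \left(-12 - 27 + 4 \left(-3\right) + 9 \left(-3\right)\right)} = - \frac{769}{43 + 9 \left(-12 - 27 - 12 - 27\right)} = - \frac{769}{43 + 9 \left(-78\right)} = - \frac{769}{43 - 702} = - \frac{769}{-659} = \left(-769\right) \left(- \frac{1}{659}\right) = \frac{769}{659}$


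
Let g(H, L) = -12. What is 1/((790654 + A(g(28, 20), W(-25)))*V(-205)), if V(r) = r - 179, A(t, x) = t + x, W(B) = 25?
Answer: -1/303616128 ≈ -3.2936e-9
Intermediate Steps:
V(r) = -179 + r
1/((790654 + A(g(28, 20), W(-25)))*V(-205)) = 1/((790654 + (-12 + 25))*(-179 - 205)) = 1/((790654 + 13)*(-384)) = -1/384/790667 = (1/790667)*(-1/384) = -1/303616128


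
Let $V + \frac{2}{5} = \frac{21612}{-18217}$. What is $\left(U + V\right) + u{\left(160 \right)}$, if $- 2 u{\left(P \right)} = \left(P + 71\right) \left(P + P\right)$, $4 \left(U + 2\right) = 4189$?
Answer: $- \frac{13085757991}{364340} \approx -35916.0$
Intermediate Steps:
$U = \frac{4181}{4}$ ($U = -2 + \frac{1}{4} \cdot 4189 = -2 + \frac{4189}{4} = \frac{4181}{4} \approx 1045.3$)
$u{\left(P \right)} = - P \left(71 + P\right)$ ($u{\left(P \right)} = - \frac{\left(P + 71\right) \left(P + P\right)}{2} = - \frac{\left(71 + P\right) 2 P}{2} = - \frac{2 P \left(71 + P\right)}{2} = - P \left(71 + P\right)$)
$V = - \frac{144494}{91085}$ ($V = - \frac{2}{5} + \frac{21612}{-18217} = - \frac{2}{5} + 21612 \left(- \frac{1}{18217}\right) = - \frac{2}{5} - \frac{21612}{18217} = - \frac{144494}{91085} \approx -1.5864$)
$\left(U + V\right) + u{\left(160 \right)} = \left(\frac{4181}{4} - \frac{144494}{91085}\right) - 160 \left(71 + 160\right) = \frac{380248409}{364340} - 160 \cdot 231 = \frac{380248409}{364340} - 36960 = - \frac{13085757991}{364340}$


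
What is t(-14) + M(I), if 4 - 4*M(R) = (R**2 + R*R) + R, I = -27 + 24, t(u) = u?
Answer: -67/4 ≈ -16.750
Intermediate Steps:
I = -3
M(R) = 1 - R**2/2 - R/4 (M(R) = 1 - ((R**2 + R*R) + R)/4 = 1 - ((R**2 + R**2) + R)/4 = 1 - (2*R**2 + R)/4 = 1 - (R + 2*R**2)/4 = 1 + (-R**2/2 - R/4) = 1 - R**2/2 - R/4)
t(-14) + M(I) = -14 + (1 - 1/2*(-3)**2 - 1/4*(-3)) = -14 + (1 - 1/2*9 + 3/4) = -14 + (1 - 9/2 + 3/4) = -14 - 11/4 = -67/4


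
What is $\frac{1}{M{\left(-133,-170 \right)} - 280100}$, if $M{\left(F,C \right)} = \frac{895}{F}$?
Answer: $- \frac{133}{37254195} \approx -3.5701 \cdot 10^{-6}$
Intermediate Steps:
$\frac{1}{M{\left(-133,-170 \right)} - 280100} = \frac{1}{\frac{895}{-133} - 280100} = \frac{1}{895 \left(- \frac{1}{133}\right) - 280100} = \frac{1}{- \frac{895}{133} - 280100} = \frac{1}{- \frac{37254195}{133}} = - \frac{133}{37254195}$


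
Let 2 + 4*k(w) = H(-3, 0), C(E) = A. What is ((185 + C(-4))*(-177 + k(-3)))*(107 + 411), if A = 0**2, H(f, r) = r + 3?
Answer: -33875905/2 ≈ -1.6938e+7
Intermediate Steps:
H(f, r) = 3 + r
A = 0
C(E) = 0
k(w) = 1/4 (k(w) = -1/2 + (3 + 0)/4 = -1/2 + (1/4)*3 = -1/2 + 3/4 = 1/4)
((185 + C(-4))*(-177 + k(-3)))*(107 + 411) = ((185 + 0)*(-177 + 1/4))*(107 + 411) = (185*(-707/4))*518 = -130795/4*518 = -33875905/2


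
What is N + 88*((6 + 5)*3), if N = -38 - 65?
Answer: 2801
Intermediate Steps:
N = -103
N + 88*((6 + 5)*3) = -103 + 88*((6 + 5)*3) = -103 + 88*(11*3) = -103 + 88*33 = -103 + 2904 = 2801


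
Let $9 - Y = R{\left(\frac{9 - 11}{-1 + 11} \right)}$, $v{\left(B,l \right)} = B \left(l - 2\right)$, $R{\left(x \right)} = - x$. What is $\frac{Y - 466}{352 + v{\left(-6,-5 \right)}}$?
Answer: $- \frac{1143}{985} \approx -1.1604$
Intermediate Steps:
$v{\left(B,l \right)} = B \left(-2 + l\right)$
$Y = \frac{44}{5}$ ($Y = 9 - - \frac{9 - 11}{-1 + 11} = 9 - - \frac{-2}{10} = 9 - \left(-1\right) \left(- \frac{1}{5}\right) = 9 - \frac{1}{5} = \frac{44}{5} \approx 8.8$)
$\frac{Y - 466}{352 + v{\left(-6,-5 \right)}} = \frac{\frac{44}{5} - 466}{352 - 6 \left(-2 - 5\right)} = - \frac{2286}{5 \left(352 - -42\right)} = - \frac{2286}{5 \left(352 + 42\right)} = - \frac{2286}{5 \cdot 394} = \left(- \frac{2286}{5}\right) \frac{1}{394} = - \frac{1143}{985}$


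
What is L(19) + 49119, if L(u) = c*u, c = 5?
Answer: 49214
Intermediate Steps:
L(u) = 5*u
L(19) + 49119 = 5*19 + 49119 = 95 + 49119 = 49214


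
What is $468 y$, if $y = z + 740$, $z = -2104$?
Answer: $-638352$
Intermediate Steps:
$y = -1364$ ($y = -2104 + 740 = -1364$)
$468 y = 468 \left(-1364\right) = -638352$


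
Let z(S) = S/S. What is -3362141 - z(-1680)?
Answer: -3362142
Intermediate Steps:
z(S) = 1
-3362141 - z(-1680) = -3362141 - 1*1 = -3362141 - 1 = -3362142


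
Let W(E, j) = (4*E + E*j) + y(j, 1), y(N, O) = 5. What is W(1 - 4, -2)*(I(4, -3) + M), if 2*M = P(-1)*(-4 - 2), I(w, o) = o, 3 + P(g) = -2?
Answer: -12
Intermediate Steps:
P(g) = -5 (P(g) = -3 - 2 = -5)
W(E, j) = 5 + 4*E + E*j (W(E, j) = (4*E + E*j) + 5 = 5 + 4*E + E*j)
M = 15 (M = (-5*(-4 - 2))/2 = (-5*(-6))/2 = (1/2)*30 = 15)
W(1 - 4, -2)*(I(4, -3) + M) = (5 + 4*(1 - 4) + (1 - 4)*(-2))*(-3 + 15) = (5 + 4*(-3) - 3*(-2))*12 = (5 - 12 + 6)*12 = -1*12 = -12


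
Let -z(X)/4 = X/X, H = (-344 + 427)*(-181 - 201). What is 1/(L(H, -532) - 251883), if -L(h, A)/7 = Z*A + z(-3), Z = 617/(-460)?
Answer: -115/29537752 ≈ -3.8933e-6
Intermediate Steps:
H = -31706 (H = 83*(-382) = -31706)
Z = -617/460 (Z = 617*(-1/460) = -617/460 ≈ -1.3413)
z(X) = -4 (z(X) = -4*X/X = -4*1 = -4)
L(h, A) = 28 + 4319*A/460 (L(h, A) = -7*(-617*A/460 - 4) = -7*(-4 - 617*A/460) = 28 + 4319*A/460)
1/(L(H, -532) - 251883) = 1/((28 + (4319/460)*(-532)) - 251883) = 1/((28 - 574427/115) - 251883) = 1/(-571207/115 - 251883) = 1/(-29537752/115) = -115/29537752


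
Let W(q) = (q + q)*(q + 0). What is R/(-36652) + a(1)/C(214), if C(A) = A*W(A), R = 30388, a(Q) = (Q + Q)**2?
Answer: -37226597521/44900276036 ≈ -0.82909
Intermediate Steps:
a(Q) = 4*Q**2 (a(Q) = (2*Q)**2 = 4*Q**2)
W(q) = 2*q**2 (W(q) = (2*q)*q = 2*q**2)
C(A) = 2*A**3 (C(A) = A*(2*A**2) = 2*A**3)
R/(-36652) + a(1)/C(214) = 30388/(-36652) + (4*1**2)/((2*214**3)) = 30388*(-1/36652) + (4*1)/((2*9800344)) = -7597/9163 + 4/19600688 = -7597/9163 + 4*(1/19600688) = -7597/9163 + 1/4900172 = -37226597521/44900276036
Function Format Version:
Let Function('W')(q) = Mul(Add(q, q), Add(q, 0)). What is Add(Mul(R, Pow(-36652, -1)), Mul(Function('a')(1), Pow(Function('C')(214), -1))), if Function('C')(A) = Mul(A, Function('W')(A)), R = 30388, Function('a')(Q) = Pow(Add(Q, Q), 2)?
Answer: Rational(-37226597521, 44900276036) ≈ -0.82909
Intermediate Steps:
Function('a')(Q) = Mul(4, Pow(Q, 2)) (Function('a')(Q) = Pow(Mul(2, Q), 2) = Mul(4, Pow(Q, 2)))
Function('W')(q) = Mul(2, Pow(q, 2)) (Function('W')(q) = Mul(Mul(2, q), q) = Mul(2, Pow(q, 2)))
Function('C')(A) = Mul(2, Pow(A, 3)) (Function('C')(A) = Mul(A, Mul(2, Pow(A, 2))) = Mul(2, Pow(A, 3)))
Add(Mul(R, Pow(-36652, -1)), Mul(Function('a')(1), Pow(Function('C')(214), -1))) = Add(Mul(30388, Pow(-36652, -1)), Mul(Mul(4, Pow(1, 2)), Pow(Mul(2, Pow(214, 3)), -1))) = Add(Mul(30388, Rational(-1, 36652)), Mul(Mul(4, 1), Pow(Mul(2, 9800344), -1))) = Add(Rational(-7597, 9163), Mul(4, Pow(19600688, -1))) = Add(Rational(-7597, 9163), Mul(4, Rational(1, 19600688))) = Add(Rational(-7597, 9163), Rational(1, 4900172)) = Rational(-37226597521, 44900276036)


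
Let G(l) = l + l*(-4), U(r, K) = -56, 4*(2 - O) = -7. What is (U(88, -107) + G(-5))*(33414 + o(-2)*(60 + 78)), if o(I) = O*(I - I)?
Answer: -1369974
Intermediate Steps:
O = 15/4 (O = 2 - 1/4*(-7) = 2 + 7/4 = 15/4 ≈ 3.7500)
o(I) = 0 (o(I) = 15*(I - I)/4 = (15/4)*0 = 0)
G(l) = -3*l (G(l) = l - 4*l = -3*l)
(U(88, -107) + G(-5))*(33414 + o(-2)*(60 + 78)) = (-56 - 3*(-5))*(33414 + 0*(60 + 78)) = (-56 + 15)*(33414 + 0*138) = -41*(33414 + 0) = -41*33414 = -1369974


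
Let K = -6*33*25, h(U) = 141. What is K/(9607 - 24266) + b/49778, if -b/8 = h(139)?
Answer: 114932874/364847851 ≈ 0.31502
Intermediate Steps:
b = -1128 (b = -8*141 = -1128)
K = -4950 (K = -198*25 = -4950)
K/(9607 - 24266) + b/49778 = -4950/(9607 - 24266) - 1128/49778 = -4950/(-14659) - 1128*1/49778 = -4950*(-1/14659) - 564/24889 = 4950/14659 - 564/24889 = 114932874/364847851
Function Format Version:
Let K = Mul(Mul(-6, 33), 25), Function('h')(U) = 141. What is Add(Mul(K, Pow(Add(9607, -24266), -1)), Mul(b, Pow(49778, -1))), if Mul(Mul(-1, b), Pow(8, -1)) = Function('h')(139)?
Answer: Rational(114932874, 364847851) ≈ 0.31502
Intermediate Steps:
b = -1128 (b = Mul(-8, 141) = -1128)
K = -4950 (K = Mul(-198, 25) = -4950)
Add(Mul(K, Pow(Add(9607, -24266), -1)), Mul(b, Pow(49778, -1))) = Add(Mul(-4950, Pow(Add(9607, -24266), -1)), Mul(-1128, Pow(49778, -1))) = Add(Mul(-4950, Pow(-14659, -1)), Mul(-1128, Rational(1, 49778))) = Add(Mul(-4950, Rational(-1, 14659)), Rational(-564, 24889)) = Add(Rational(4950, 14659), Rational(-564, 24889)) = Rational(114932874, 364847851)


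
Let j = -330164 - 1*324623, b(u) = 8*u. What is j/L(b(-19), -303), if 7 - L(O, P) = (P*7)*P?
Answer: 93541/91808 ≈ 1.0189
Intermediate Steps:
L(O, P) = 7 - 7*P² (L(O, P) = 7 - P*7*P = 7 - 7*P*P = 7 - 7*P²)
j = -654787 (j = -330164 - 324623 = -654787)
j/L(b(-19), -303) = -654787/(7 - 7*(-303)²) = -654787/(7 - 7*91809) = -654787/(7 - 642663) = -654787/(-642656) = -654787*(-1/642656) = 93541/91808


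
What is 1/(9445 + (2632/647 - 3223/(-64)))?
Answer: 41408/393352289 ≈ 0.00010527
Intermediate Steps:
1/(9445 + (2632/647 - 3223/(-64))) = 1/(9445 + (2632*(1/647) - 3223*(-1/64))) = 1/(9445 + (2632/647 + 3223/64)) = 1/(9445 + 2253729/41408) = 1/(393352289/41408) = 41408/393352289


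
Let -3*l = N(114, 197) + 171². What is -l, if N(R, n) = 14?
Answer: 29255/3 ≈ 9751.7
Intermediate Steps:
l = -29255/3 (l = -(14 + 171²)/3 = -(14 + 29241)/3 = -⅓*29255 = -29255/3 ≈ -9751.7)
-l = -1*(-29255/3) = 29255/3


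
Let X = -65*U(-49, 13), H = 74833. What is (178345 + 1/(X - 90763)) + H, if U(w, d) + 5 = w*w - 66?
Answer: 61323002913/242213 ≈ 2.5318e+5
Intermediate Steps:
U(w, d) = -71 + w**2 (U(w, d) = -5 + (w*w - 66) = -5 + (w**2 - 66) = -5 + (-66 + w**2) = -71 + w**2)
X = -151450 (X = -65*(-71 + (-49)**2) = -65*(-71 + 2401) = -65*2330 = -151450)
(178345 + 1/(X - 90763)) + H = (178345 + 1/(-151450 - 90763)) + 74833 = (178345 + 1/(-242213)) + 74833 = (178345 - 1/242213) + 74833 = 43197477484/242213 + 74833 = 61323002913/242213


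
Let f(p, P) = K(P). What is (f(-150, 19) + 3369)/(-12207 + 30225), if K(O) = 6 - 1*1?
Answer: 241/1287 ≈ 0.18726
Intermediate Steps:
K(O) = 5 (K(O) = 6 - 1 = 5)
f(p, P) = 5
(f(-150, 19) + 3369)/(-12207 + 30225) = (5 + 3369)/(-12207 + 30225) = 3374/18018 = 3374*(1/18018) = 241/1287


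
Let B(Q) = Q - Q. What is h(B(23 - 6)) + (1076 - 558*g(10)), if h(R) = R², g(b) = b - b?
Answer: 1076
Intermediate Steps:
g(b) = 0
B(Q) = 0
h(B(23 - 6)) + (1076 - 558*g(10)) = 0² + (1076 - 558*0) = 0 + (1076 + 0) = 0 + 1076 = 1076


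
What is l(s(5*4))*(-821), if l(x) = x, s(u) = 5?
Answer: -4105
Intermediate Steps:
l(s(5*4))*(-821) = 5*(-821) = -4105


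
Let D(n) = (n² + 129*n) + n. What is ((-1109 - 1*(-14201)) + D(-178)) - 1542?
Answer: 20094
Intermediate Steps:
D(n) = n² + 130*n
((-1109 - 1*(-14201)) + D(-178)) - 1542 = ((-1109 - 1*(-14201)) - 178*(130 - 178)) - 1542 = ((-1109 + 14201) - 178*(-48)) - 1542 = (13092 + 8544) - 1542 = 21636 - 1542 = 20094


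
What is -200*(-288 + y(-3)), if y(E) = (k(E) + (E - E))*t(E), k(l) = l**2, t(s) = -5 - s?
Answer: 61200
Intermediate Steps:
y(E) = E**2*(-5 - E) (y(E) = (E**2 + (E - E))*(-5 - E) = (E**2 + 0)*(-5 - E) = E**2*(-5 - E))
-200*(-288 + y(-3)) = -200*(-288 + (-3)**2*(-5 - 1*(-3))) = -200*(-288 + 9*(-5 + 3)) = -200*(-288 + 9*(-2)) = -200*(-288 - 18) = -200*(-306) = 61200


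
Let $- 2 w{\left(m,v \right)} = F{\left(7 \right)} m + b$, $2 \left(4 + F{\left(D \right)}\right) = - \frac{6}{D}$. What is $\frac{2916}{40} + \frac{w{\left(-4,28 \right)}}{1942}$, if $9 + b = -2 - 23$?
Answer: $\frac{2477649}{33985} \approx 72.904$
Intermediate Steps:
$b = -34$ ($b = -9 - 25 = -34$)
$F{\left(D \right)} = -4 - \frac{3}{D}$ ($F{\left(D \right)} = -4 + \frac{\left(-6\right) \frac{1}{D}}{2} = -4 - \frac{3}{D}$)
$w{\left(m,v \right)} = 17 + \frac{31 m}{14}$ ($w{\left(m,v \right)} = - \frac{\left(-4 - \frac{3}{7}\right) m - 34}{2} = - \frac{- \frac{31 m}{7} - 34}{2} = - \frac{-34 - \frac{31 m}{7}}{2} = 17 + \frac{31 m}{14}$)
$\frac{2916}{40} + \frac{w{\left(-4,28 \right)}}{1942} = \frac{2916}{40} + \frac{17 + \frac{31}{14} \left(-4\right)}{1942} = 2916 \cdot \frac{1}{40} + \left(17 - \frac{62}{7}\right) \frac{1}{1942} = \frac{729}{10} + \frac{57}{7} \cdot \frac{1}{1942} = \frac{729}{10} + \frac{57}{13594} = \frac{2477649}{33985}$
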